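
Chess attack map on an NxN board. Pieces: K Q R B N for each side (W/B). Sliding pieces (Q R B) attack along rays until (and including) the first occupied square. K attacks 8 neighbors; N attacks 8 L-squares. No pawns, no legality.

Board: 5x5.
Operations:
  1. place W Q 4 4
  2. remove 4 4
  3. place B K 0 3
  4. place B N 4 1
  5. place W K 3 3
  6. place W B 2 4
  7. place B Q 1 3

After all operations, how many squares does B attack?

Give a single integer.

Answer: 15

Derivation:
Op 1: place WQ@(4,4)
Op 2: remove (4,4)
Op 3: place BK@(0,3)
Op 4: place BN@(4,1)
Op 5: place WK@(3,3)
Op 6: place WB@(2,4)
Op 7: place BQ@(1,3)
Per-piece attacks for B:
  BK@(0,3): attacks (0,4) (0,2) (1,3) (1,4) (1,2)
  BQ@(1,3): attacks (1,4) (1,2) (1,1) (1,0) (2,3) (3,3) (0,3) (2,4) (2,2) (3,1) (4,0) (0,4) (0,2) [ray(1,0) blocked at (3,3); ray(-1,0) blocked at (0,3); ray(1,1) blocked at (2,4)]
  BN@(4,1): attacks (3,3) (2,2) (2,0)
Union (15 distinct): (0,2) (0,3) (0,4) (1,0) (1,1) (1,2) (1,3) (1,4) (2,0) (2,2) (2,3) (2,4) (3,1) (3,3) (4,0)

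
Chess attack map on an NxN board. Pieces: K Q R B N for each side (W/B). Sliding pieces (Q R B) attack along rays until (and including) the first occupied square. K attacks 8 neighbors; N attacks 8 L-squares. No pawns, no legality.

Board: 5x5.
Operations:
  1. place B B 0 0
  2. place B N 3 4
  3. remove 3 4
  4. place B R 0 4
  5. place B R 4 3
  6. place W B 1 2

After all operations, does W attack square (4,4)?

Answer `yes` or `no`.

Op 1: place BB@(0,0)
Op 2: place BN@(3,4)
Op 3: remove (3,4)
Op 4: place BR@(0,4)
Op 5: place BR@(4,3)
Op 6: place WB@(1,2)
Per-piece attacks for W:
  WB@(1,2): attacks (2,3) (3,4) (2,1) (3,0) (0,3) (0,1)
W attacks (4,4): no

Answer: no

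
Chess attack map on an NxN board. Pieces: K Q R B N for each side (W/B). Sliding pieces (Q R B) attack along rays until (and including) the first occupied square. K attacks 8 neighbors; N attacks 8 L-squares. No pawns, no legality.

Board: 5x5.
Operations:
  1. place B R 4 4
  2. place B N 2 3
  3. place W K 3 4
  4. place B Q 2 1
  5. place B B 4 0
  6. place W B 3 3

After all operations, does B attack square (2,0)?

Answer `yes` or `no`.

Answer: yes

Derivation:
Op 1: place BR@(4,4)
Op 2: place BN@(2,3)
Op 3: place WK@(3,4)
Op 4: place BQ@(2,1)
Op 5: place BB@(4,0)
Op 6: place WB@(3,3)
Per-piece attacks for B:
  BQ@(2,1): attacks (2,2) (2,3) (2,0) (3,1) (4,1) (1,1) (0,1) (3,2) (4,3) (3,0) (1,2) (0,3) (1,0) [ray(0,1) blocked at (2,3)]
  BN@(2,3): attacks (4,4) (0,4) (3,1) (4,2) (1,1) (0,2)
  BB@(4,0): attacks (3,1) (2,2) (1,3) (0,4)
  BR@(4,4): attacks (4,3) (4,2) (4,1) (4,0) (3,4) [ray(0,-1) blocked at (4,0); ray(-1,0) blocked at (3,4)]
B attacks (2,0): yes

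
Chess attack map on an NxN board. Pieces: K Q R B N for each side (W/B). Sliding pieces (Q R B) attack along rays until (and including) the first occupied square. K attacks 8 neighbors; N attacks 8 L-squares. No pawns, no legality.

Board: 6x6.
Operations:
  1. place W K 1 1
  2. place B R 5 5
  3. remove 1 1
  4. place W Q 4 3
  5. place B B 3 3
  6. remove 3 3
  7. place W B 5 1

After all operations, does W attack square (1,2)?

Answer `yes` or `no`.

Op 1: place WK@(1,1)
Op 2: place BR@(5,5)
Op 3: remove (1,1)
Op 4: place WQ@(4,3)
Op 5: place BB@(3,3)
Op 6: remove (3,3)
Op 7: place WB@(5,1)
Per-piece attacks for W:
  WQ@(4,3): attacks (4,4) (4,5) (4,2) (4,1) (4,0) (5,3) (3,3) (2,3) (1,3) (0,3) (5,4) (5,2) (3,4) (2,5) (3,2) (2,1) (1,0)
  WB@(5,1): attacks (4,2) (3,3) (2,4) (1,5) (4,0)
W attacks (1,2): no

Answer: no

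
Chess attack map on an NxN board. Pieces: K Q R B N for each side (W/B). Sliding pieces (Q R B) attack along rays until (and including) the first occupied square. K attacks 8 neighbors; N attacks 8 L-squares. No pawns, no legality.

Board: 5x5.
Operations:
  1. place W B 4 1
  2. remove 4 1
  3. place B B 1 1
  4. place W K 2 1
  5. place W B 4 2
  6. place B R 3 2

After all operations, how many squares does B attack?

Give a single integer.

Op 1: place WB@(4,1)
Op 2: remove (4,1)
Op 3: place BB@(1,1)
Op 4: place WK@(2,1)
Op 5: place WB@(4,2)
Op 6: place BR@(3,2)
Per-piece attacks for B:
  BB@(1,1): attacks (2,2) (3,3) (4,4) (2,0) (0,2) (0,0)
  BR@(3,2): attacks (3,3) (3,4) (3,1) (3,0) (4,2) (2,2) (1,2) (0,2) [ray(1,0) blocked at (4,2)]
Union (11 distinct): (0,0) (0,2) (1,2) (2,0) (2,2) (3,0) (3,1) (3,3) (3,4) (4,2) (4,4)

Answer: 11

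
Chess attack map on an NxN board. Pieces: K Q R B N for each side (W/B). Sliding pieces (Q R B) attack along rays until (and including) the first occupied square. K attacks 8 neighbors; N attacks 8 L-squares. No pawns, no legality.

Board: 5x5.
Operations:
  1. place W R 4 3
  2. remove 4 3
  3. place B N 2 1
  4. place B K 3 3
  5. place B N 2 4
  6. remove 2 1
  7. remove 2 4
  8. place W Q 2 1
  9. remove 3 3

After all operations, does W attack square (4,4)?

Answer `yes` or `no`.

Op 1: place WR@(4,3)
Op 2: remove (4,3)
Op 3: place BN@(2,1)
Op 4: place BK@(3,3)
Op 5: place BN@(2,4)
Op 6: remove (2,1)
Op 7: remove (2,4)
Op 8: place WQ@(2,1)
Op 9: remove (3,3)
Per-piece attacks for W:
  WQ@(2,1): attacks (2,2) (2,3) (2,4) (2,0) (3,1) (4,1) (1,1) (0,1) (3,2) (4,3) (3,0) (1,2) (0,3) (1,0)
W attacks (4,4): no

Answer: no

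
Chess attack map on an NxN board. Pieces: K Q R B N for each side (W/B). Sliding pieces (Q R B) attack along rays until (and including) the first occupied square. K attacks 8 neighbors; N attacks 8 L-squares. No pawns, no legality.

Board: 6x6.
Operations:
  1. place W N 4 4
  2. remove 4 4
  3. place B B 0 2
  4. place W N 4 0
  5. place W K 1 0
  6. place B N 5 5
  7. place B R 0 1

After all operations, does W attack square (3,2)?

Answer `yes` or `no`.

Answer: yes

Derivation:
Op 1: place WN@(4,4)
Op 2: remove (4,4)
Op 3: place BB@(0,2)
Op 4: place WN@(4,0)
Op 5: place WK@(1,0)
Op 6: place BN@(5,5)
Op 7: place BR@(0,1)
Per-piece attacks for W:
  WK@(1,0): attacks (1,1) (2,0) (0,0) (2,1) (0,1)
  WN@(4,0): attacks (5,2) (3,2) (2,1)
W attacks (3,2): yes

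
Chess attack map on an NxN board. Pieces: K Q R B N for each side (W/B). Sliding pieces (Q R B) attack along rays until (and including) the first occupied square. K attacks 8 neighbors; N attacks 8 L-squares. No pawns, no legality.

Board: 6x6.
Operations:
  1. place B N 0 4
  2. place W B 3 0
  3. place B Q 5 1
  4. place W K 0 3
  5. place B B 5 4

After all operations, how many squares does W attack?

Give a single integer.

Answer: 9

Derivation:
Op 1: place BN@(0,4)
Op 2: place WB@(3,0)
Op 3: place BQ@(5,1)
Op 4: place WK@(0,3)
Op 5: place BB@(5,4)
Per-piece attacks for W:
  WK@(0,3): attacks (0,4) (0,2) (1,3) (1,4) (1,2)
  WB@(3,0): attacks (4,1) (5,2) (2,1) (1,2) (0,3) [ray(-1,1) blocked at (0,3)]
Union (9 distinct): (0,2) (0,3) (0,4) (1,2) (1,3) (1,4) (2,1) (4,1) (5,2)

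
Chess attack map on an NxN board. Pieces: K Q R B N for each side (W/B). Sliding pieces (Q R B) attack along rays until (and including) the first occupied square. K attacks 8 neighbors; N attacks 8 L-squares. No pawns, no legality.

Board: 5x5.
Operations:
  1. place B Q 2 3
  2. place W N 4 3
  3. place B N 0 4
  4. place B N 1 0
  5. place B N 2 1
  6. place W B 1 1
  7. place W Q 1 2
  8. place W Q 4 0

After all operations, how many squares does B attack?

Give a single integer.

Op 1: place BQ@(2,3)
Op 2: place WN@(4,3)
Op 3: place BN@(0,4)
Op 4: place BN@(1,0)
Op 5: place BN@(2,1)
Op 6: place WB@(1,1)
Op 7: place WQ@(1,2)
Op 8: place WQ@(4,0)
Per-piece attacks for B:
  BN@(0,4): attacks (1,2) (2,3)
  BN@(1,0): attacks (2,2) (3,1) (0,2)
  BN@(2,1): attacks (3,3) (4,2) (1,3) (0,2) (4,0) (0,0)
  BQ@(2,3): attacks (2,4) (2,2) (2,1) (3,3) (4,3) (1,3) (0,3) (3,4) (3,2) (4,1) (1,4) (1,2) [ray(0,-1) blocked at (2,1); ray(1,0) blocked at (4,3); ray(-1,-1) blocked at (1,2)]
Union (18 distinct): (0,0) (0,2) (0,3) (1,2) (1,3) (1,4) (2,1) (2,2) (2,3) (2,4) (3,1) (3,2) (3,3) (3,4) (4,0) (4,1) (4,2) (4,3)

Answer: 18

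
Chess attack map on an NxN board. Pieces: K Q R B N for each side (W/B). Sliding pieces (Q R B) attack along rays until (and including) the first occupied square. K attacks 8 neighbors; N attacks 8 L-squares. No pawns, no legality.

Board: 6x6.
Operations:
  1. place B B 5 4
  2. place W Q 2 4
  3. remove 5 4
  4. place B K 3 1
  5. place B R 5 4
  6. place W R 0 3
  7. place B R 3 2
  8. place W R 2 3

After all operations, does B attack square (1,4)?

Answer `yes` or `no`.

Op 1: place BB@(5,4)
Op 2: place WQ@(2,4)
Op 3: remove (5,4)
Op 4: place BK@(3,1)
Op 5: place BR@(5,4)
Op 6: place WR@(0,3)
Op 7: place BR@(3,2)
Op 8: place WR@(2,3)
Per-piece attacks for B:
  BK@(3,1): attacks (3,2) (3,0) (4,1) (2,1) (4,2) (4,0) (2,2) (2,0)
  BR@(3,2): attacks (3,3) (3,4) (3,5) (3,1) (4,2) (5,2) (2,2) (1,2) (0,2) [ray(0,-1) blocked at (3,1)]
  BR@(5,4): attacks (5,5) (5,3) (5,2) (5,1) (5,0) (4,4) (3,4) (2,4) [ray(-1,0) blocked at (2,4)]
B attacks (1,4): no

Answer: no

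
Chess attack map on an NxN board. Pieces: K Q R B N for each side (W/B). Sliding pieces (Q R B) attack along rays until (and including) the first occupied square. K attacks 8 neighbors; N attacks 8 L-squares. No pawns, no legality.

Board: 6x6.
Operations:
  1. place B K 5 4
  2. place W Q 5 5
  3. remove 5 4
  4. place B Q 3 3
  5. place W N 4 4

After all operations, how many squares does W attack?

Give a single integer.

Answer: 13

Derivation:
Op 1: place BK@(5,4)
Op 2: place WQ@(5,5)
Op 3: remove (5,4)
Op 4: place BQ@(3,3)
Op 5: place WN@(4,4)
Per-piece attacks for W:
  WN@(4,4): attacks (2,5) (5,2) (3,2) (2,3)
  WQ@(5,5): attacks (5,4) (5,3) (5,2) (5,1) (5,0) (4,5) (3,5) (2,5) (1,5) (0,5) (4,4) [ray(-1,-1) blocked at (4,4)]
Union (13 distinct): (0,5) (1,5) (2,3) (2,5) (3,2) (3,5) (4,4) (4,5) (5,0) (5,1) (5,2) (5,3) (5,4)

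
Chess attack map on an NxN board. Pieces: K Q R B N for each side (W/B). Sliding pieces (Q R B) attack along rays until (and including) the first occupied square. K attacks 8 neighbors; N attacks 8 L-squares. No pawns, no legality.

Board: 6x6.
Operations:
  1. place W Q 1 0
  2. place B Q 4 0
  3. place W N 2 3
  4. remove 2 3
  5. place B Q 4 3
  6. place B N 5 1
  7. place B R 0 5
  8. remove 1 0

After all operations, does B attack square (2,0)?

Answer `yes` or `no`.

Op 1: place WQ@(1,0)
Op 2: place BQ@(4,0)
Op 3: place WN@(2,3)
Op 4: remove (2,3)
Op 5: place BQ@(4,3)
Op 6: place BN@(5,1)
Op 7: place BR@(0,5)
Op 8: remove (1,0)
Per-piece attacks for B:
  BR@(0,5): attacks (0,4) (0,3) (0,2) (0,1) (0,0) (1,5) (2,5) (3,5) (4,5) (5,5)
  BQ@(4,0): attacks (4,1) (4,2) (4,3) (5,0) (3,0) (2,0) (1,0) (0,0) (5,1) (3,1) (2,2) (1,3) (0,4) [ray(0,1) blocked at (4,3); ray(1,1) blocked at (5,1)]
  BQ@(4,3): attacks (4,4) (4,5) (4,2) (4,1) (4,0) (5,3) (3,3) (2,3) (1,3) (0,3) (5,4) (5,2) (3,4) (2,5) (3,2) (2,1) (1,0) [ray(0,-1) blocked at (4,0)]
  BN@(5,1): attacks (4,3) (3,2) (3,0)
B attacks (2,0): yes

Answer: yes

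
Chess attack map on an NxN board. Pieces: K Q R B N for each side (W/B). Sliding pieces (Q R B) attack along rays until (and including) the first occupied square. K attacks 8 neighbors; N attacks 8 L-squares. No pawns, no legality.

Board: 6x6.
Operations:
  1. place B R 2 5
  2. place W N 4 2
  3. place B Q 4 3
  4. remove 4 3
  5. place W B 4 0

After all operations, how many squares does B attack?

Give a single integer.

Answer: 10

Derivation:
Op 1: place BR@(2,5)
Op 2: place WN@(4,2)
Op 3: place BQ@(4,3)
Op 4: remove (4,3)
Op 5: place WB@(4,0)
Per-piece attacks for B:
  BR@(2,5): attacks (2,4) (2,3) (2,2) (2,1) (2,0) (3,5) (4,5) (5,5) (1,5) (0,5)
Union (10 distinct): (0,5) (1,5) (2,0) (2,1) (2,2) (2,3) (2,4) (3,5) (4,5) (5,5)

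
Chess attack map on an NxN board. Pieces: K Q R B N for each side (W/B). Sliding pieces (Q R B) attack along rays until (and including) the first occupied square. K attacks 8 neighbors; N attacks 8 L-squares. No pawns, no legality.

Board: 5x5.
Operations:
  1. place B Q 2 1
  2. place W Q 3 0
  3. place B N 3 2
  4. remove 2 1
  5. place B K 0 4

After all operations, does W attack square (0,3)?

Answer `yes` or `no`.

Answer: yes

Derivation:
Op 1: place BQ@(2,1)
Op 2: place WQ@(3,0)
Op 3: place BN@(3,2)
Op 4: remove (2,1)
Op 5: place BK@(0,4)
Per-piece attacks for W:
  WQ@(3,0): attacks (3,1) (3,2) (4,0) (2,0) (1,0) (0,0) (4,1) (2,1) (1,2) (0,3) [ray(0,1) blocked at (3,2)]
W attacks (0,3): yes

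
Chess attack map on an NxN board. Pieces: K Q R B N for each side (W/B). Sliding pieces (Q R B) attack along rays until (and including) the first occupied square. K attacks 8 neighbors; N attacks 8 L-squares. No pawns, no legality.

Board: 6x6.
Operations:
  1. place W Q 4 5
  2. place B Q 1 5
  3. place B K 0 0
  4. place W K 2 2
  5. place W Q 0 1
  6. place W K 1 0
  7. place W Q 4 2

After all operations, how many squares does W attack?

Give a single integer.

Op 1: place WQ@(4,5)
Op 2: place BQ@(1,5)
Op 3: place BK@(0,0)
Op 4: place WK@(2,2)
Op 5: place WQ@(0,1)
Op 6: place WK@(1,0)
Op 7: place WQ@(4,2)
Per-piece attacks for W:
  WQ@(0,1): attacks (0,2) (0,3) (0,4) (0,5) (0,0) (1,1) (2,1) (3,1) (4,1) (5,1) (1,2) (2,3) (3,4) (4,5) (1,0) [ray(0,-1) blocked at (0,0); ray(1,1) blocked at (4,5); ray(1,-1) blocked at (1,0)]
  WK@(1,0): attacks (1,1) (2,0) (0,0) (2,1) (0,1)
  WK@(2,2): attacks (2,3) (2,1) (3,2) (1,2) (3,3) (3,1) (1,3) (1,1)
  WQ@(4,2): attacks (4,3) (4,4) (4,5) (4,1) (4,0) (5,2) (3,2) (2,2) (5,3) (5,1) (3,3) (2,4) (1,5) (3,1) (2,0) [ray(0,1) blocked at (4,5); ray(-1,0) blocked at (2,2); ray(-1,1) blocked at (1,5)]
  WQ@(4,5): attacks (4,4) (4,3) (4,2) (5,5) (3,5) (2,5) (1,5) (5,4) (3,4) (2,3) (1,2) (0,1) [ray(0,-1) blocked at (4,2); ray(-1,0) blocked at (1,5); ray(-1,-1) blocked at (0,1)]
Union (33 distinct): (0,0) (0,1) (0,2) (0,3) (0,4) (0,5) (1,0) (1,1) (1,2) (1,3) (1,5) (2,0) (2,1) (2,2) (2,3) (2,4) (2,5) (3,1) (3,2) (3,3) (3,4) (3,5) (4,0) (4,1) (4,2) (4,3) (4,4) (4,5) (5,1) (5,2) (5,3) (5,4) (5,5)

Answer: 33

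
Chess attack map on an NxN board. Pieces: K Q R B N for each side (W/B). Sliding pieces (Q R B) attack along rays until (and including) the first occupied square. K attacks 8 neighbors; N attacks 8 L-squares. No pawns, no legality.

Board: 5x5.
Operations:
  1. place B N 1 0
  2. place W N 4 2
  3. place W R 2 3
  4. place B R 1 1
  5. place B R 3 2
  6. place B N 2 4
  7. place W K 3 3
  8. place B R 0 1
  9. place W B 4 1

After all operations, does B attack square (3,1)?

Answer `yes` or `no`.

Op 1: place BN@(1,0)
Op 2: place WN@(4,2)
Op 3: place WR@(2,3)
Op 4: place BR@(1,1)
Op 5: place BR@(3,2)
Op 6: place BN@(2,4)
Op 7: place WK@(3,3)
Op 8: place BR@(0,1)
Op 9: place WB@(4,1)
Per-piece attacks for B:
  BR@(0,1): attacks (0,2) (0,3) (0,4) (0,0) (1,1) [ray(1,0) blocked at (1,1)]
  BN@(1,0): attacks (2,2) (3,1) (0,2)
  BR@(1,1): attacks (1,2) (1,3) (1,4) (1,0) (2,1) (3,1) (4,1) (0,1) [ray(0,-1) blocked at (1,0); ray(1,0) blocked at (4,1); ray(-1,0) blocked at (0,1)]
  BN@(2,4): attacks (3,2) (4,3) (1,2) (0,3)
  BR@(3,2): attacks (3,3) (3,1) (3,0) (4,2) (2,2) (1,2) (0,2) [ray(0,1) blocked at (3,3); ray(1,0) blocked at (4,2)]
B attacks (3,1): yes

Answer: yes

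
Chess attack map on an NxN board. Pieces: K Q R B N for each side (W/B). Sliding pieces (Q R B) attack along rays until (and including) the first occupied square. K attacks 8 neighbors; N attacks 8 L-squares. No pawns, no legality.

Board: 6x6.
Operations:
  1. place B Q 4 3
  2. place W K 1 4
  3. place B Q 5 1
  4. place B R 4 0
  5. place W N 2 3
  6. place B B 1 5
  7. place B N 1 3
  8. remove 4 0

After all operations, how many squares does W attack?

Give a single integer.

Answer: 14

Derivation:
Op 1: place BQ@(4,3)
Op 2: place WK@(1,4)
Op 3: place BQ@(5,1)
Op 4: place BR@(4,0)
Op 5: place WN@(2,3)
Op 6: place BB@(1,5)
Op 7: place BN@(1,3)
Op 8: remove (4,0)
Per-piece attacks for W:
  WK@(1,4): attacks (1,5) (1,3) (2,4) (0,4) (2,5) (2,3) (0,5) (0,3)
  WN@(2,3): attacks (3,5) (4,4) (1,5) (0,4) (3,1) (4,2) (1,1) (0,2)
Union (14 distinct): (0,2) (0,3) (0,4) (0,5) (1,1) (1,3) (1,5) (2,3) (2,4) (2,5) (3,1) (3,5) (4,2) (4,4)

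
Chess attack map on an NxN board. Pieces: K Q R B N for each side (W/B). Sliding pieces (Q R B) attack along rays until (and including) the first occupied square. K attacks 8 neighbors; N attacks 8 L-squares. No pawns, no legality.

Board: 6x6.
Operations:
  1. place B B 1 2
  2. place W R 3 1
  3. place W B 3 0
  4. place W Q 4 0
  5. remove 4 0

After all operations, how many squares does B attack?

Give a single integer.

Answer: 7

Derivation:
Op 1: place BB@(1,2)
Op 2: place WR@(3,1)
Op 3: place WB@(3,0)
Op 4: place WQ@(4,0)
Op 5: remove (4,0)
Per-piece attacks for B:
  BB@(1,2): attacks (2,3) (3,4) (4,5) (2,1) (3,0) (0,3) (0,1) [ray(1,-1) blocked at (3,0)]
Union (7 distinct): (0,1) (0,3) (2,1) (2,3) (3,0) (3,4) (4,5)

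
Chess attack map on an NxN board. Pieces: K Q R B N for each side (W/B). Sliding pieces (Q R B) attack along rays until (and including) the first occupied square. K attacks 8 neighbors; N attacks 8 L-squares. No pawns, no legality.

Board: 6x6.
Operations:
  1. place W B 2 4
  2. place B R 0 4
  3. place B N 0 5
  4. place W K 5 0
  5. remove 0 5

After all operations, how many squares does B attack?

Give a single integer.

Answer: 7

Derivation:
Op 1: place WB@(2,4)
Op 2: place BR@(0,4)
Op 3: place BN@(0,5)
Op 4: place WK@(5,0)
Op 5: remove (0,5)
Per-piece attacks for B:
  BR@(0,4): attacks (0,5) (0,3) (0,2) (0,1) (0,0) (1,4) (2,4) [ray(1,0) blocked at (2,4)]
Union (7 distinct): (0,0) (0,1) (0,2) (0,3) (0,5) (1,4) (2,4)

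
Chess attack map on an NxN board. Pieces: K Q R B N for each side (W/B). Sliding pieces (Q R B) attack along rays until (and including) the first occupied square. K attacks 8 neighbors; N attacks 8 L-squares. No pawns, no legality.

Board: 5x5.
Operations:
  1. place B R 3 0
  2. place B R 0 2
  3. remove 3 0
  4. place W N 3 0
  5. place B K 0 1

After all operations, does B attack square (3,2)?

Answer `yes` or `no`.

Answer: yes

Derivation:
Op 1: place BR@(3,0)
Op 2: place BR@(0,2)
Op 3: remove (3,0)
Op 4: place WN@(3,0)
Op 5: place BK@(0,1)
Per-piece attacks for B:
  BK@(0,1): attacks (0,2) (0,0) (1,1) (1,2) (1,0)
  BR@(0,2): attacks (0,3) (0,4) (0,1) (1,2) (2,2) (3,2) (4,2) [ray(0,-1) blocked at (0,1)]
B attacks (3,2): yes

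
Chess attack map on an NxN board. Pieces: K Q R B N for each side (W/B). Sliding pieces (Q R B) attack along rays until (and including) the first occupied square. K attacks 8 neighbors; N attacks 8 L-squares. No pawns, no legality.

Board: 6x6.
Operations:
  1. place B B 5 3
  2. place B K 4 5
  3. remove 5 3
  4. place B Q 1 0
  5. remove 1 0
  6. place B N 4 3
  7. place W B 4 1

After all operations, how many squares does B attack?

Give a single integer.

Op 1: place BB@(5,3)
Op 2: place BK@(4,5)
Op 3: remove (5,3)
Op 4: place BQ@(1,0)
Op 5: remove (1,0)
Op 6: place BN@(4,3)
Op 7: place WB@(4,1)
Per-piece attacks for B:
  BN@(4,3): attacks (5,5) (3,5) (2,4) (5,1) (3,1) (2,2)
  BK@(4,5): attacks (4,4) (5,5) (3,5) (5,4) (3,4)
Union (9 distinct): (2,2) (2,4) (3,1) (3,4) (3,5) (4,4) (5,1) (5,4) (5,5)

Answer: 9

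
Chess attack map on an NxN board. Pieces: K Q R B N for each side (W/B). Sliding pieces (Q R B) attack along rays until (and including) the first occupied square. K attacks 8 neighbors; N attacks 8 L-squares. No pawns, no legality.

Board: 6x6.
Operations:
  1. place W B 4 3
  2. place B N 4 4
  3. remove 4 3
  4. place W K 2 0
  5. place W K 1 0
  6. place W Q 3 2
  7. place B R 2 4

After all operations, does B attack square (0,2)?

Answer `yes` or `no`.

Op 1: place WB@(4,3)
Op 2: place BN@(4,4)
Op 3: remove (4,3)
Op 4: place WK@(2,0)
Op 5: place WK@(1,0)
Op 6: place WQ@(3,2)
Op 7: place BR@(2,4)
Per-piece attacks for B:
  BR@(2,4): attacks (2,5) (2,3) (2,2) (2,1) (2,0) (3,4) (4,4) (1,4) (0,4) [ray(0,-1) blocked at (2,0); ray(1,0) blocked at (4,4)]
  BN@(4,4): attacks (2,5) (5,2) (3,2) (2,3)
B attacks (0,2): no

Answer: no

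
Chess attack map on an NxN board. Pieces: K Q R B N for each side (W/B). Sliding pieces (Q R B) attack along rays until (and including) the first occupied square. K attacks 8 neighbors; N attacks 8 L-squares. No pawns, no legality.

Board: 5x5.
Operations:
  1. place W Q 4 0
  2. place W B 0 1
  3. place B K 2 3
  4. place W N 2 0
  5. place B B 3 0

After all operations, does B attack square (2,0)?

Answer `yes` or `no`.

Op 1: place WQ@(4,0)
Op 2: place WB@(0,1)
Op 3: place BK@(2,3)
Op 4: place WN@(2,0)
Op 5: place BB@(3,0)
Per-piece attacks for B:
  BK@(2,3): attacks (2,4) (2,2) (3,3) (1,3) (3,4) (3,2) (1,4) (1,2)
  BB@(3,0): attacks (4,1) (2,1) (1,2) (0,3)
B attacks (2,0): no

Answer: no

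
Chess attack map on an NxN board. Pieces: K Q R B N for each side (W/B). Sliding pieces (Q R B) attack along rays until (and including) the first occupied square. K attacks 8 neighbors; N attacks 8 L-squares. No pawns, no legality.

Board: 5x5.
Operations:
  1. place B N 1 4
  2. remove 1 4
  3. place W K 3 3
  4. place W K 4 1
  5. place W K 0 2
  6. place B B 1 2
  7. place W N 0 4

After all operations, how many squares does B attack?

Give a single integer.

Op 1: place BN@(1,4)
Op 2: remove (1,4)
Op 3: place WK@(3,3)
Op 4: place WK@(4,1)
Op 5: place WK@(0,2)
Op 6: place BB@(1,2)
Op 7: place WN@(0,4)
Per-piece attacks for B:
  BB@(1,2): attacks (2,3) (3,4) (2,1) (3,0) (0,3) (0,1)
Union (6 distinct): (0,1) (0,3) (2,1) (2,3) (3,0) (3,4)

Answer: 6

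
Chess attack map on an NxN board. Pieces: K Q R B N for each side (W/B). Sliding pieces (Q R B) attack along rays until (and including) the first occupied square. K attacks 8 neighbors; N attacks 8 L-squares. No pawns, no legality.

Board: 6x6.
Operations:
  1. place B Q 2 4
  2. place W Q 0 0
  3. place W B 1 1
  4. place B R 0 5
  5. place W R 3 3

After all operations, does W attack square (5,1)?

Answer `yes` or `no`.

Op 1: place BQ@(2,4)
Op 2: place WQ@(0,0)
Op 3: place WB@(1,1)
Op 4: place BR@(0,5)
Op 5: place WR@(3,3)
Per-piece attacks for W:
  WQ@(0,0): attacks (0,1) (0,2) (0,3) (0,4) (0,5) (1,0) (2,0) (3,0) (4,0) (5,0) (1,1) [ray(0,1) blocked at (0,5); ray(1,1) blocked at (1,1)]
  WB@(1,1): attacks (2,2) (3,3) (2,0) (0,2) (0,0) [ray(1,1) blocked at (3,3); ray(-1,-1) blocked at (0,0)]
  WR@(3,3): attacks (3,4) (3,5) (3,2) (3,1) (3,0) (4,3) (5,3) (2,3) (1,3) (0,3)
W attacks (5,1): no

Answer: no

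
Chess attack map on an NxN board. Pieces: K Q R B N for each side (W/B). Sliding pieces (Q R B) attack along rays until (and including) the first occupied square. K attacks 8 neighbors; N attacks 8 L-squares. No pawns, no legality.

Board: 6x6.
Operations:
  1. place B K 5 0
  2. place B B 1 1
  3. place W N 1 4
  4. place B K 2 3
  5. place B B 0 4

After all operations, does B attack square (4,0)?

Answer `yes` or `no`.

Answer: yes

Derivation:
Op 1: place BK@(5,0)
Op 2: place BB@(1,1)
Op 3: place WN@(1,4)
Op 4: place BK@(2,3)
Op 5: place BB@(0,4)
Per-piece attacks for B:
  BB@(0,4): attacks (1,5) (1,3) (2,2) (3,1) (4,0)
  BB@(1,1): attacks (2,2) (3,3) (4,4) (5,5) (2,0) (0,2) (0,0)
  BK@(2,3): attacks (2,4) (2,2) (3,3) (1,3) (3,4) (3,2) (1,4) (1,2)
  BK@(5,0): attacks (5,1) (4,0) (4,1)
B attacks (4,0): yes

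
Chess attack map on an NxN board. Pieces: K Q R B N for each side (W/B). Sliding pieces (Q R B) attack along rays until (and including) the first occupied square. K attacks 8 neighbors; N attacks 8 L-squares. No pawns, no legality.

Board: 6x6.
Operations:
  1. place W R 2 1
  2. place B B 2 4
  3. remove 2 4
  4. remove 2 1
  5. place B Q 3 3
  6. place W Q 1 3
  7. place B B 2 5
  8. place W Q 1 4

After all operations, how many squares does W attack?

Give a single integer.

Answer: 24

Derivation:
Op 1: place WR@(2,1)
Op 2: place BB@(2,4)
Op 3: remove (2,4)
Op 4: remove (2,1)
Op 5: place BQ@(3,3)
Op 6: place WQ@(1,3)
Op 7: place BB@(2,5)
Op 8: place WQ@(1,4)
Per-piece attacks for W:
  WQ@(1,3): attacks (1,4) (1,2) (1,1) (1,0) (2,3) (3,3) (0,3) (2,4) (3,5) (2,2) (3,1) (4,0) (0,4) (0,2) [ray(0,1) blocked at (1,4); ray(1,0) blocked at (3,3)]
  WQ@(1,4): attacks (1,5) (1,3) (2,4) (3,4) (4,4) (5,4) (0,4) (2,5) (2,3) (3,2) (4,1) (5,0) (0,5) (0,3) [ray(0,-1) blocked at (1,3); ray(1,1) blocked at (2,5)]
Union (24 distinct): (0,2) (0,3) (0,4) (0,5) (1,0) (1,1) (1,2) (1,3) (1,4) (1,5) (2,2) (2,3) (2,4) (2,5) (3,1) (3,2) (3,3) (3,4) (3,5) (4,0) (4,1) (4,4) (5,0) (5,4)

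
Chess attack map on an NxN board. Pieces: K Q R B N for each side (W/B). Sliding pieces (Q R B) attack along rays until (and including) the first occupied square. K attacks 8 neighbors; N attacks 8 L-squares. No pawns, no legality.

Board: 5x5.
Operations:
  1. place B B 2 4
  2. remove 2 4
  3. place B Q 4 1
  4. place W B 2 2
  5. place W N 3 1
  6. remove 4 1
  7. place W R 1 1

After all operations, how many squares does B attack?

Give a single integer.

Op 1: place BB@(2,4)
Op 2: remove (2,4)
Op 3: place BQ@(4,1)
Op 4: place WB@(2,2)
Op 5: place WN@(3,1)
Op 6: remove (4,1)
Op 7: place WR@(1,1)
Per-piece attacks for B:
Union (0 distinct): (none)

Answer: 0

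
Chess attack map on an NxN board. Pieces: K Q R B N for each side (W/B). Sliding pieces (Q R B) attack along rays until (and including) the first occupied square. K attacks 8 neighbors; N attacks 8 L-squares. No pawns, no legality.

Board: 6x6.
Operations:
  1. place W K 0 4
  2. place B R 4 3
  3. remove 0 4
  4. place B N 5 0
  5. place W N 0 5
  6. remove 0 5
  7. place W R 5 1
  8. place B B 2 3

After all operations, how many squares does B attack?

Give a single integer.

Answer: 16

Derivation:
Op 1: place WK@(0,4)
Op 2: place BR@(4,3)
Op 3: remove (0,4)
Op 4: place BN@(5,0)
Op 5: place WN@(0,5)
Op 6: remove (0,5)
Op 7: place WR@(5,1)
Op 8: place BB@(2,3)
Per-piece attacks for B:
  BB@(2,3): attacks (3,4) (4,5) (3,2) (4,1) (5,0) (1,4) (0,5) (1,2) (0,1) [ray(1,-1) blocked at (5,0)]
  BR@(4,3): attacks (4,4) (4,5) (4,2) (4,1) (4,0) (5,3) (3,3) (2,3) [ray(-1,0) blocked at (2,3)]
  BN@(5,0): attacks (4,2) (3,1)
Union (16 distinct): (0,1) (0,5) (1,2) (1,4) (2,3) (3,1) (3,2) (3,3) (3,4) (4,0) (4,1) (4,2) (4,4) (4,5) (5,0) (5,3)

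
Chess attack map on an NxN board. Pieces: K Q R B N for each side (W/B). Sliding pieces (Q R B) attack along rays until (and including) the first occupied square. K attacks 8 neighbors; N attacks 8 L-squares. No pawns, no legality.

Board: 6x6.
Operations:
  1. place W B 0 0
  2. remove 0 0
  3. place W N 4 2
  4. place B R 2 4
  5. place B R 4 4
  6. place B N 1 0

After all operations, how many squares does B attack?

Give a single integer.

Answer: 16

Derivation:
Op 1: place WB@(0,0)
Op 2: remove (0,0)
Op 3: place WN@(4,2)
Op 4: place BR@(2,4)
Op 5: place BR@(4,4)
Op 6: place BN@(1,0)
Per-piece attacks for B:
  BN@(1,0): attacks (2,2) (3,1) (0,2)
  BR@(2,4): attacks (2,5) (2,3) (2,2) (2,1) (2,0) (3,4) (4,4) (1,4) (0,4) [ray(1,0) blocked at (4,4)]
  BR@(4,4): attacks (4,5) (4,3) (4,2) (5,4) (3,4) (2,4) [ray(0,-1) blocked at (4,2); ray(-1,0) blocked at (2,4)]
Union (16 distinct): (0,2) (0,4) (1,4) (2,0) (2,1) (2,2) (2,3) (2,4) (2,5) (3,1) (3,4) (4,2) (4,3) (4,4) (4,5) (5,4)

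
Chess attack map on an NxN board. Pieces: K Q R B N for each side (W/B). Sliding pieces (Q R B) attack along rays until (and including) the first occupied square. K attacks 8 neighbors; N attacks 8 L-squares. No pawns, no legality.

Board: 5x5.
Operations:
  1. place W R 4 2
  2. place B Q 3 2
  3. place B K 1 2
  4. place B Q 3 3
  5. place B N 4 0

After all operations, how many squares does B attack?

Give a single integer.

Op 1: place WR@(4,2)
Op 2: place BQ@(3,2)
Op 3: place BK@(1,2)
Op 4: place BQ@(3,3)
Op 5: place BN@(4,0)
Per-piece attacks for B:
  BK@(1,2): attacks (1,3) (1,1) (2,2) (0,2) (2,3) (2,1) (0,3) (0,1)
  BQ@(3,2): attacks (3,3) (3,1) (3,0) (4,2) (2,2) (1,2) (4,3) (4,1) (2,3) (1,4) (2,1) (1,0) [ray(0,1) blocked at (3,3); ray(1,0) blocked at (4,2); ray(-1,0) blocked at (1,2)]
  BQ@(3,3): attacks (3,4) (3,2) (4,3) (2,3) (1,3) (0,3) (4,4) (4,2) (2,4) (2,2) (1,1) (0,0) [ray(0,-1) blocked at (3,2); ray(1,-1) blocked at (4,2)]
  BN@(4,0): attacks (3,2) (2,1)
Union (22 distinct): (0,0) (0,1) (0,2) (0,3) (1,0) (1,1) (1,2) (1,3) (1,4) (2,1) (2,2) (2,3) (2,4) (3,0) (3,1) (3,2) (3,3) (3,4) (4,1) (4,2) (4,3) (4,4)

Answer: 22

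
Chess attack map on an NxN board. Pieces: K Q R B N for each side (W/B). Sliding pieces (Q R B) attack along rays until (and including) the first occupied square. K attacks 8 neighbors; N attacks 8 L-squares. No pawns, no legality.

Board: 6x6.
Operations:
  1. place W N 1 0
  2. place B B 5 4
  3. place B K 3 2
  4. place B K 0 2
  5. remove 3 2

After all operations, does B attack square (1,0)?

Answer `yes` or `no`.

Answer: yes

Derivation:
Op 1: place WN@(1,0)
Op 2: place BB@(5,4)
Op 3: place BK@(3,2)
Op 4: place BK@(0,2)
Op 5: remove (3,2)
Per-piece attacks for B:
  BK@(0,2): attacks (0,3) (0,1) (1,2) (1,3) (1,1)
  BB@(5,4): attacks (4,5) (4,3) (3,2) (2,1) (1,0) [ray(-1,-1) blocked at (1,0)]
B attacks (1,0): yes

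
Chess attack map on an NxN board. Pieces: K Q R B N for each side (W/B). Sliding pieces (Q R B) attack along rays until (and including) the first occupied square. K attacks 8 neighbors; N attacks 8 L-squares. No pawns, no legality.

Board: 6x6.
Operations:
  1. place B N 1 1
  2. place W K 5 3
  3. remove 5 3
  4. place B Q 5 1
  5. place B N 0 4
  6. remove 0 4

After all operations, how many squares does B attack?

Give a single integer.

Op 1: place BN@(1,1)
Op 2: place WK@(5,3)
Op 3: remove (5,3)
Op 4: place BQ@(5,1)
Op 5: place BN@(0,4)
Op 6: remove (0,4)
Per-piece attacks for B:
  BN@(1,1): attacks (2,3) (3,2) (0,3) (3,0)
  BQ@(5,1): attacks (5,2) (5,3) (5,4) (5,5) (5,0) (4,1) (3,1) (2,1) (1,1) (4,2) (3,3) (2,4) (1,5) (4,0) [ray(-1,0) blocked at (1,1)]
Union (18 distinct): (0,3) (1,1) (1,5) (2,1) (2,3) (2,4) (3,0) (3,1) (3,2) (3,3) (4,0) (4,1) (4,2) (5,0) (5,2) (5,3) (5,4) (5,5)

Answer: 18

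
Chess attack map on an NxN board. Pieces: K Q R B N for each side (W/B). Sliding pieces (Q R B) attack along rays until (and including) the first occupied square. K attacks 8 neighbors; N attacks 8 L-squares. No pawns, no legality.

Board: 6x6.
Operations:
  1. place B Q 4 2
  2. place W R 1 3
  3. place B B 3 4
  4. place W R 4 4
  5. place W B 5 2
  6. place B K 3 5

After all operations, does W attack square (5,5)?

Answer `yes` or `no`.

Answer: no

Derivation:
Op 1: place BQ@(4,2)
Op 2: place WR@(1,3)
Op 3: place BB@(3,4)
Op 4: place WR@(4,4)
Op 5: place WB@(5,2)
Op 6: place BK@(3,5)
Per-piece attacks for W:
  WR@(1,3): attacks (1,4) (1,5) (1,2) (1,1) (1,0) (2,3) (3,3) (4,3) (5,3) (0,3)
  WR@(4,4): attacks (4,5) (4,3) (4,2) (5,4) (3,4) [ray(0,-1) blocked at (4,2); ray(-1,0) blocked at (3,4)]
  WB@(5,2): attacks (4,3) (3,4) (4,1) (3,0) [ray(-1,1) blocked at (3,4)]
W attacks (5,5): no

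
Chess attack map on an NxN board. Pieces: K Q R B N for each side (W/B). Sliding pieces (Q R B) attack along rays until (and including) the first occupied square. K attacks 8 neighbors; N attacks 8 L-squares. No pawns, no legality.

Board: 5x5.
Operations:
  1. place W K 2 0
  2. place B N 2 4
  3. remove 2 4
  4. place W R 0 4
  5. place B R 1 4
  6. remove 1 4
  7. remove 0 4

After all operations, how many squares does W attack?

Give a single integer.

Op 1: place WK@(2,0)
Op 2: place BN@(2,4)
Op 3: remove (2,4)
Op 4: place WR@(0,4)
Op 5: place BR@(1,4)
Op 6: remove (1,4)
Op 7: remove (0,4)
Per-piece attacks for W:
  WK@(2,0): attacks (2,1) (3,0) (1,0) (3,1) (1,1)
Union (5 distinct): (1,0) (1,1) (2,1) (3,0) (3,1)

Answer: 5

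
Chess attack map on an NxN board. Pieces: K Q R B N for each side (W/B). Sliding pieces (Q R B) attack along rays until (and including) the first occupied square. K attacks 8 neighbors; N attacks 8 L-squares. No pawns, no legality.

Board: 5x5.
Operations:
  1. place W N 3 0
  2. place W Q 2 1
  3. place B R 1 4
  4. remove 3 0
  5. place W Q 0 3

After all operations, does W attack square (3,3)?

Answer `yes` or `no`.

Op 1: place WN@(3,0)
Op 2: place WQ@(2,1)
Op 3: place BR@(1,4)
Op 4: remove (3,0)
Op 5: place WQ@(0,3)
Per-piece attacks for W:
  WQ@(0,3): attacks (0,4) (0,2) (0,1) (0,0) (1,3) (2,3) (3,3) (4,3) (1,4) (1,2) (2,1) [ray(1,1) blocked at (1,4); ray(1,-1) blocked at (2,1)]
  WQ@(2,1): attacks (2,2) (2,3) (2,4) (2,0) (3,1) (4,1) (1,1) (0,1) (3,2) (4,3) (3,0) (1,2) (0,3) (1,0) [ray(-1,1) blocked at (0,3)]
W attacks (3,3): yes

Answer: yes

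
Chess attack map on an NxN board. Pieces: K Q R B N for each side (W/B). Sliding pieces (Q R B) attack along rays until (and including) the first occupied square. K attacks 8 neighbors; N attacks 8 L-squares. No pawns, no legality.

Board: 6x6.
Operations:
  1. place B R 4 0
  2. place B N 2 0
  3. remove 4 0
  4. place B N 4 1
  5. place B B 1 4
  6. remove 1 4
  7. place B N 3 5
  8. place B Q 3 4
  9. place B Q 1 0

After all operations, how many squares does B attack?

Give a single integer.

Answer: 26

Derivation:
Op 1: place BR@(4,0)
Op 2: place BN@(2,0)
Op 3: remove (4,0)
Op 4: place BN@(4,1)
Op 5: place BB@(1,4)
Op 6: remove (1,4)
Op 7: place BN@(3,5)
Op 8: place BQ@(3,4)
Op 9: place BQ@(1,0)
Per-piece attacks for B:
  BQ@(1,0): attacks (1,1) (1,2) (1,3) (1,4) (1,5) (2,0) (0,0) (2,1) (3,2) (4,3) (5,4) (0,1) [ray(1,0) blocked at (2,0)]
  BN@(2,0): attacks (3,2) (4,1) (1,2) (0,1)
  BQ@(3,4): attacks (3,5) (3,3) (3,2) (3,1) (3,0) (4,4) (5,4) (2,4) (1,4) (0,4) (4,5) (4,3) (5,2) (2,5) (2,3) (1,2) (0,1) [ray(0,1) blocked at (3,5)]
  BN@(3,5): attacks (4,3) (5,4) (2,3) (1,4)
  BN@(4,1): attacks (5,3) (3,3) (2,2) (2,0)
Union (26 distinct): (0,0) (0,1) (0,4) (1,1) (1,2) (1,3) (1,4) (1,5) (2,0) (2,1) (2,2) (2,3) (2,4) (2,5) (3,0) (3,1) (3,2) (3,3) (3,5) (4,1) (4,3) (4,4) (4,5) (5,2) (5,3) (5,4)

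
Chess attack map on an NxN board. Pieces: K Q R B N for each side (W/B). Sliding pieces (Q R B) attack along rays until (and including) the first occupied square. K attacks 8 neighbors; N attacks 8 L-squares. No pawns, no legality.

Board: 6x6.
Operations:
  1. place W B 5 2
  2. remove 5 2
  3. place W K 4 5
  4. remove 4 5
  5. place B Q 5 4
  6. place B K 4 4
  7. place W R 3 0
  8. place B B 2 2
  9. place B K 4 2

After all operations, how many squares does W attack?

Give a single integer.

Op 1: place WB@(5,2)
Op 2: remove (5,2)
Op 3: place WK@(4,5)
Op 4: remove (4,5)
Op 5: place BQ@(5,4)
Op 6: place BK@(4,4)
Op 7: place WR@(3,0)
Op 8: place BB@(2,2)
Op 9: place BK@(4,2)
Per-piece attacks for W:
  WR@(3,0): attacks (3,1) (3,2) (3,3) (3,4) (3,5) (4,0) (5,0) (2,0) (1,0) (0,0)
Union (10 distinct): (0,0) (1,0) (2,0) (3,1) (3,2) (3,3) (3,4) (3,5) (4,0) (5,0)

Answer: 10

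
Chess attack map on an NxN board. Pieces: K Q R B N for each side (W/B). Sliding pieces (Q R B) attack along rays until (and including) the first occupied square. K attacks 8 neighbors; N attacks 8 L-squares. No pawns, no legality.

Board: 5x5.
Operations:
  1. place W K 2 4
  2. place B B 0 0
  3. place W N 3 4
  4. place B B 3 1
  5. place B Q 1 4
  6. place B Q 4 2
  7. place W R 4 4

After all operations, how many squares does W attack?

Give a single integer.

Op 1: place WK@(2,4)
Op 2: place BB@(0,0)
Op 3: place WN@(3,4)
Op 4: place BB@(3,1)
Op 5: place BQ@(1,4)
Op 6: place BQ@(4,2)
Op 7: place WR@(4,4)
Per-piece attacks for W:
  WK@(2,4): attacks (2,3) (3,4) (1,4) (3,3) (1,3)
  WN@(3,4): attacks (4,2) (2,2) (1,3)
  WR@(4,4): attacks (4,3) (4,2) (3,4) [ray(0,-1) blocked at (4,2); ray(-1,0) blocked at (3,4)]
Union (8 distinct): (1,3) (1,4) (2,2) (2,3) (3,3) (3,4) (4,2) (4,3)

Answer: 8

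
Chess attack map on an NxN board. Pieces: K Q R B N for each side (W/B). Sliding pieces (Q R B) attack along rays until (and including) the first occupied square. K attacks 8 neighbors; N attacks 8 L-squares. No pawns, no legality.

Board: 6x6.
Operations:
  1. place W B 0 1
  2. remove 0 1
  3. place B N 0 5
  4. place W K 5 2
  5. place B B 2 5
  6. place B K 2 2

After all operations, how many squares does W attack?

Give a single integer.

Answer: 5

Derivation:
Op 1: place WB@(0,1)
Op 2: remove (0,1)
Op 3: place BN@(0,5)
Op 4: place WK@(5,2)
Op 5: place BB@(2,5)
Op 6: place BK@(2,2)
Per-piece attacks for W:
  WK@(5,2): attacks (5,3) (5,1) (4,2) (4,3) (4,1)
Union (5 distinct): (4,1) (4,2) (4,3) (5,1) (5,3)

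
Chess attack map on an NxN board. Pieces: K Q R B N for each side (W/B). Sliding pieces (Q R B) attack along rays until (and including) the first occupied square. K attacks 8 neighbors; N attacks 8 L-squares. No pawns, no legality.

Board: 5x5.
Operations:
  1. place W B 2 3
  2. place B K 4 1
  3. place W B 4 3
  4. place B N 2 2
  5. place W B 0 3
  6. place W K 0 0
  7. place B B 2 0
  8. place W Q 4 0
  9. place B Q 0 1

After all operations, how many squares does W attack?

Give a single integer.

Op 1: place WB@(2,3)
Op 2: place BK@(4,1)
Op 3: place WB@(4,3)
Op 4: place BN@(2,2)
Op 5: place WB@(0,3)
Op 6: place WK@(0,0)
Op 7: place BB@(2,0)
Op 8: place WQ@(4,0)
Op 9: place BQ@(0,1)
Per-piece attacks for W:
  WK@(0,0): attacks (0,1) (1,0) (1,1)
  WB@(0,3): attacks (1,4) (1,2) (2,1) (3,0)
  WB@(2,3): attacks (3,4) (3,2) (4,1) (1,4) (1,2) (0,1) [ray(1,-1) blocked at (4,1); ray(-1,-1) blocked at (0,1)]
  WQ@(4,0): attacks (4,1) (3,0) (2,0) (3,1) (2,2) [ray(0,1) blocked at (4,1); ray(-1,0) blocked at (2,0); ray(-1,1) blocked at (2,2)]
  WB@(4,3): attacks (3,4) (3,2) (2,1) (1,0)
Union (13 distinct): (0,1) (1,0) (1,1) (1,2) (1,4) (2,0) (2,1) (2,2) (3,0) (3,1) (3,2) (3,4) (4,1)

Answer: 13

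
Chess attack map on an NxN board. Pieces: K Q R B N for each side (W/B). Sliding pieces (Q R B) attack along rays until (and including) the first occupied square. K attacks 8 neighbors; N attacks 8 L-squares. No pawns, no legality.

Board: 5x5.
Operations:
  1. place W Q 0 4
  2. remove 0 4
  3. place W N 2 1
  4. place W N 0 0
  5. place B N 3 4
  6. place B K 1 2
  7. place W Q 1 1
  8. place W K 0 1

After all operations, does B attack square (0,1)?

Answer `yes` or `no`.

Op 1: place WQ@(0,4)
Op 2: remove (0,4)
Op 3: place WN@(2,1)
Op 4: place WN@(0,0)
Op 5: place BN@(3,4)
Op 6: place BK@(1,2)
Op 7: place WQ@(1,1)
Op 8: place WK@(0,1)
Per-piece attacks for B:
  BK@(1,2): attacks (1,3) (1,1) (2,2) (0,2) (2,3) (2,1) (0,3) (0,1)
  BN@(3,4): attacks (4,2) (2,2) (1,3)
B attacks (0,1): yes

Answer: yes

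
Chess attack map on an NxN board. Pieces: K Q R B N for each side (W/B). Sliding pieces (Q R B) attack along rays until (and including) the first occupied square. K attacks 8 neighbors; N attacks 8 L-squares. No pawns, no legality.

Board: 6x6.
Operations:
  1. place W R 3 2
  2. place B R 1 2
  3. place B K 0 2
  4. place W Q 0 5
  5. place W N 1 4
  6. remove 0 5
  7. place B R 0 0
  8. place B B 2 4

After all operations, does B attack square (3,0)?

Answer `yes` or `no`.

Answer: yes

Derivation:
Op 1: place WR@(3,2)
Op 2: place BR@(1,2)
Op 3: place BK@(0,2)
Op 4: place WQ@(0,5)
Op 5: place WN@(1,4)
Op 6: remove (0,5)
Op 7: place BR@(0,0)
Op 8: place BB@(2,4)
Per-piece attacks for B:
  BR@(0,0): attacks (0,1) (0,2) (1,0) (2,0) (3,0) (4,0) (5,0) [ray(0,1) blocked at (0,2)]
  BK@(0,2): attacks (0,3) (0,1) (1,2) (1,3) (1,1)
  BR@(1,2): attacks (1,3) (1,4) (1,1) (1,0) (2,2) (3,2) (0,2) [ray(0,1) blocked at (1,4); ray(1,0) blocked at (3,2); ray(-1,0) blocked at (0,2)]
  BB@(2,4): attacks (3,5) (3,3) (4,2) (5,1) (1,5) (1,3) (0,2) [ray(-1,-1) blocked at (0,2)]
B attacks (3,0): yes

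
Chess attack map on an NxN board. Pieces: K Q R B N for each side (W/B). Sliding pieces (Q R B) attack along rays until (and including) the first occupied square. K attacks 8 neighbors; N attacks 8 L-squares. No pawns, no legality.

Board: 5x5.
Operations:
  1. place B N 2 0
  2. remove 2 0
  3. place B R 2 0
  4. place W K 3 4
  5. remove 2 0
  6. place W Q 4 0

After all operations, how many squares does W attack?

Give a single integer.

Answer: 15

Derivation:
Op 1: place BN@(2,0)
Op 2: remove (2,0)
Op 3: place BR@(2,0)
Op 4: place WK@(3,4)
Op 5: remove (2,0)
Op 6: place WQ@(4,0)
Per-piece attacks for W:
  WK@(3,4): attacks (3,3) (4,4) (2,4) (4,3) (2,3)
  WQ@(4,0): attacks (4,1) (4,2) (4,3) (4,4) (3,0) (2,0) (1,0) (0,0) (3,1) (2,2) (1,3) (0,4)
Union (15 distinct): (0,0) (0,4) (1,0) (1,3) (2,0) (2,2) (2,3) (2,4) (3,0) (3,1) (3,3) (4,1) (4,2) (4,3) (4,4)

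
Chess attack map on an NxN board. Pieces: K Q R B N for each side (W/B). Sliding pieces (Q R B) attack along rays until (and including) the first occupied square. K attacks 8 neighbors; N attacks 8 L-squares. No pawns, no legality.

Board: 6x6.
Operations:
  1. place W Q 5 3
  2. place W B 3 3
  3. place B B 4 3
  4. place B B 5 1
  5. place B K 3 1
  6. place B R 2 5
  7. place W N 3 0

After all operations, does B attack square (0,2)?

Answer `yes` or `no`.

Answer: no

Derivation:
Op 1: place WQ@(5,3)
Op 2: place WB@(3,3)
Op 3: place BB@(4,3)
Op 4: place BB@(5,1)
Op 5: place BK@(3,1)
Op 6: place BR@(2,5)
Op 7: place WN@(3,0)
Per-piece attacks for B:
  BR@(2,5): attacks (2,4) (2,3) (2,2) (2,1) (2,0) (3,5) (4,5) (5,5) (1,5) (0,5)
  BK@(3,1): attacks (3,2) (3,0) (4,1) (2,1) (4,2) (4,0) (2,2) (2,0)
  BB@(4,3): attacks (5,4) (5,2) (3,4) (2,5) (3,2) (2,1) (1,0) [ray(-1,1) blocked at (2,5)]
  BB@(5,1): attacks (4,2) (3,3) (4,0) [ray(-1,1) blocked at (3,3)]
B attacks (0,2): no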